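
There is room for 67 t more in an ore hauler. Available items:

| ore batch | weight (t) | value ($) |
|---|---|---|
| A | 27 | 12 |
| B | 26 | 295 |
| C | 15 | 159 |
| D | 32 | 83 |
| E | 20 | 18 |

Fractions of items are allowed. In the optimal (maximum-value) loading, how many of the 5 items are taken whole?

2

Order: B (295/26=11.35) > C (159/15=10.60) > D (83/32=2.59) > E (18/20=0.90) > A (12/27=0.44)
Fill: take B (26 @ 295) → take C (15 @ 159) → take 26/32 of D → 67.44; 67/67 used.
2 item(s) taken whole; one partial (take 26/32 of D).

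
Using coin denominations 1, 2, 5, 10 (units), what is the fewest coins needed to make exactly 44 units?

6

Greedy: take as many of the largest coin as possible, then repeat with the remainder.
44 = 4×10 + 2×2
Total coins = 4 + 2 = 6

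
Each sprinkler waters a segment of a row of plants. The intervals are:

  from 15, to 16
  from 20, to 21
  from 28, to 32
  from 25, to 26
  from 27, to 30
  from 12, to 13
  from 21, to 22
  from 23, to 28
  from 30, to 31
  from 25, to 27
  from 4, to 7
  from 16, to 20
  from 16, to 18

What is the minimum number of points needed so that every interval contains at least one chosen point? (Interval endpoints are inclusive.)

By right end: [4,7]  [12,13]  [15,16]  [16,18]  [16,20]  [20,21]  [21,22]  [25,26]  [25,27]  [23,28]  [27,30]  [30,31]  [28,32]
[4,7] uncovered → point at 7; [12,13] uncovered → point at 13; [15,16] uncovered → point at 16; [20,21] uncovered → point at 21; [25,26] uncovered → point at 26; [27,30] uncovered → point at 30.
Points: 7, 13, 16, 21, 26, 30 (6 total).

6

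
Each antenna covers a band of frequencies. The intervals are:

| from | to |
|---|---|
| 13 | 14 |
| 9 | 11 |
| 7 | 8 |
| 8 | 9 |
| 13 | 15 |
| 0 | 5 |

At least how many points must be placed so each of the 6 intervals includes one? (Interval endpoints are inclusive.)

By right end: [0,5]  [7,8]  [8,9]  [9,11]  [13,14]  [13,15]
[0,5] uncovered → point at 5; [7,8] uncovered → point at 8; [9,11] uncovered → point at 11; [13,14] uncovered → point at 14.
Points: 5, 8, 11, 14 (4 total).

4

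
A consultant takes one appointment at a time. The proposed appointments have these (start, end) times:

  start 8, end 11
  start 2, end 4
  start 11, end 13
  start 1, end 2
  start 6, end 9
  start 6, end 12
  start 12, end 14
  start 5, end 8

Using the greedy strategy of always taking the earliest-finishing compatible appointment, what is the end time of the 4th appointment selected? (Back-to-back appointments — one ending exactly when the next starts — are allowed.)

By end time: (1,2), (2,4), (5,8), (6,9), (8,11), (6,12), (11,13), (12,14).
Pick (1,2); next start ≥ 2 → (2,4); next start ≥ 4 → (5,8); next start ≥ 8 → (8,11); next start ≥ 11 → (11,13).
Selected: (1,2) (2,4) (5,8) (8,11) (11,13)

11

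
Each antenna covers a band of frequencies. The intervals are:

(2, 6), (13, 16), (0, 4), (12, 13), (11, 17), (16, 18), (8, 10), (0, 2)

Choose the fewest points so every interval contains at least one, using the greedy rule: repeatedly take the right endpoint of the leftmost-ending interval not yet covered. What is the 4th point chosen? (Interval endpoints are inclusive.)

Process intervals by earliest right end; each time one isn't hit yet, stab at its right endpoint.
Sorted: [0,2] [0,4] [2,6] [8,10] [12,13] [13,16] [11,17] [16,18]
{[0,2],[0,4],[2,6]} hit by 2; {[8,10]} hit by 10; {[12,13],[13,16],[11,17]} hit by 13; {[16,18]} hit by 18.
Points: 2, 10, 13, 18 (4 total).

18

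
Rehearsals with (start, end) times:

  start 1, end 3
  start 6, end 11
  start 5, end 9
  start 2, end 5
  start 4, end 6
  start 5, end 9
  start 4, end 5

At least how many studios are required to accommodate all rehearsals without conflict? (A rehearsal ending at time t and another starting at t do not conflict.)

3

starts: [1, 2, 4, 4, 5, 5, 6]
ends:   [3, 5, 5, 6, 9, 9, 11]
s1→1 s2→2 e3→1 s4→2 s4→3  — peak 3.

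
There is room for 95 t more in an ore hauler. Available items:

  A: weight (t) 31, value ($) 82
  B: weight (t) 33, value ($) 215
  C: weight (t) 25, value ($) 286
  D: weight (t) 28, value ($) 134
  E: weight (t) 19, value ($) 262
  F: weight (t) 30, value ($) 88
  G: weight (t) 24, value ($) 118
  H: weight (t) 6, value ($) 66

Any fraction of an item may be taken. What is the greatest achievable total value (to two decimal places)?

888.00

Greedy by value/weight ratio, highest first.
Ratios (sorted): E 13.79, C 11.44, H 11.00, B 6.52, G 4.92, D 4.79, F 2.93, A 2.65
take E (19 @ 262); take C (25 @ 286); take H (6 @ 66); take B (33 @ 215); take 12/24 of G → 59.00. Capacity used 95/95.
Total value = 888.00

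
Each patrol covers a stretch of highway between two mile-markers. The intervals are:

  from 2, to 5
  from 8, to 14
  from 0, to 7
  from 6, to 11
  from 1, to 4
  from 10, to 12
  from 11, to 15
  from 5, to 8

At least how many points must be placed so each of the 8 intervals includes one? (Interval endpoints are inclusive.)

3

Sort by right endpoint; whenever an interval is uncovered, place a point at its right end.
Sorted: [1,4] [2,5] [0,7] [5,8] [6,11] [10,12] [8,14] [11,15]
{[1,4],[2,5],[0,7]} hit by 4; {[5,8],[6,11]} hit by 8; {[10,12],[8,14],[11,15]} hit by 12.
Points: 4, 8, 12 (3 total).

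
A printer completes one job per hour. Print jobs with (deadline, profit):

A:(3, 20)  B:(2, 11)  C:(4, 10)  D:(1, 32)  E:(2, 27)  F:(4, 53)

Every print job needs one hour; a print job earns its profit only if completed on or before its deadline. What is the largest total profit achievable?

132

Profit order: F=53 D=32 E=27 A=20 B=11 C=10
Assign: F→slot 4, D→slot 1, E→slot 2, A→slot 3, B skipped, C skipped.
Slots: [1:D] [2:E] [3:A] [4:F]
Profit = 32 + 27 + 20 + 53 = 132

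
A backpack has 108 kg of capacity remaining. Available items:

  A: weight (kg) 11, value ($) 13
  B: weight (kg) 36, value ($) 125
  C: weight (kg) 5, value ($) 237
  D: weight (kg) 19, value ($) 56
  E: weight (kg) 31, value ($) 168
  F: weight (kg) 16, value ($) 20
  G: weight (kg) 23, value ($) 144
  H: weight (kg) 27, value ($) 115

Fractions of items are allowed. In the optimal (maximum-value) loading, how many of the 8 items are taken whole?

4

Greedy by value/weight ratio, highest first.
Ratios (sorted): C 47.40, G 6.26, E 5.42, H 4.26, B 3.47, D 2.95, F 1.25, A 1.18
take C (5 @ 237); take G (23 @ 144); take E (31 @ 168); take H (27 @ 115); take 22/36 of B → 76.39. Capacity used 108/108.
4 item(s) taken whole; one partial (take 22/36 of B).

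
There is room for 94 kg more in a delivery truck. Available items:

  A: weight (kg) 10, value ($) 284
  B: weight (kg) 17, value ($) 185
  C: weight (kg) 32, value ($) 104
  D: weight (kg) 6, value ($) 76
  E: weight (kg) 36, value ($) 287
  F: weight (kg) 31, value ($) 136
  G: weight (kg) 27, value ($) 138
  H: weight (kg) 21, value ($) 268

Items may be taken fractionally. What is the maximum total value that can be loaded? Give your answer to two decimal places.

Order: A (284/10=28.40) > H (268/21=12.76) > D (76/6=12.67) > B (185/17=10.88) > E (287/36=7.97) > G (138/27=5.11) > F (136/31=4.39) > C (104/32=3.25)
Fill: take A (10 @ 284) → take H (21 @ 268) → take D (6 @ 76) → take B (17 @ 185) → take E (36 @ 287) → take 4/27 of G → 20.44; 94/94 used.
Total value = 1120.44

1120.44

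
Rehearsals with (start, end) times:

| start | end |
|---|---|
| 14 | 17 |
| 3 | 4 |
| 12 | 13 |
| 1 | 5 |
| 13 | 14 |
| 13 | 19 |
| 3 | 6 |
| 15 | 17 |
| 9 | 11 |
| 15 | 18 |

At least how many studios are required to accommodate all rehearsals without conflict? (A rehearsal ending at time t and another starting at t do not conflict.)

Count concurrent intervals with a sweep; the peak is the room count.
starts: [1, 3, 3, 9, 12, 13, 13, 14, 15, 15]
ends:   [4, 5, 6, 11, 13, 14, 17, 17, 18, 19]
s1→1 s3→2 s3→3 e4→2 e5→1 e6→0 s9→1 e11→0 s12→1 e13→0 s13→1 s13→2 e14→1 s14→2 s15→3 s15→4  — peak 4.

4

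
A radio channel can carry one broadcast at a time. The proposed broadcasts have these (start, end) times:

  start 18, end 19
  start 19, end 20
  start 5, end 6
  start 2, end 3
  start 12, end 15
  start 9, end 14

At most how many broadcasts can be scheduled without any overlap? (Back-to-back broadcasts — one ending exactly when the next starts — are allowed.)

Greedy by earliest finish: after sorting by end time, pick each interval compatible with the last pick.
By end time: (2,3), (5,6), (9,14), (12,15), (18,19), (19,20).
Pick (2,3); next start ≥ 3 → (5,6); next start ≥ 6 → (9,14); next start ≥ 14 → (18,19); next start ≥ 19 → (19,20).
Selected 5 broadcasts.

5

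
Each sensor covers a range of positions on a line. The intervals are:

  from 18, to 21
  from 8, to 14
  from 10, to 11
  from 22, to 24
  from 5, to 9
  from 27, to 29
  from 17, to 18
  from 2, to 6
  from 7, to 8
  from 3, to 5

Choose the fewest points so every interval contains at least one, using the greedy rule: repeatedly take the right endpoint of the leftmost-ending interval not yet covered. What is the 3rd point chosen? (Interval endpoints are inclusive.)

11

Process intervals by earliest right end; each time one isn't hit yet, stab at its right endpoint.
Sorted: [3,5] [2,6] [7,8] [5,9] [10,11] [8,14] [17,18] [18,21] [22,24] [27,29]
{[3,5],[2,6]} hit by 5; {[7,8],[5,9]} hit by 8; {[10,11],[8,14]} hit by 11; {[17,18],[18,21]} hit by 18; {[22,24]} hit by 24; {[27,29]} hit by 29.
Points: 5, 8, 11, 18, 24, 29 (6 total).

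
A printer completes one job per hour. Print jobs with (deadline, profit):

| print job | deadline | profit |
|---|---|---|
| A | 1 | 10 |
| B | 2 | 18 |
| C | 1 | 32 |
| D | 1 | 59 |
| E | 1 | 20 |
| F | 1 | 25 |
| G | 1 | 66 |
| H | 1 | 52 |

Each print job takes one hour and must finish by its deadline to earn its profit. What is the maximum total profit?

By profit: G(d1,66), D(d1,59), H(d1,52), C(d1,32), F(d1,25), E(d1,20), B(d2,18), A(d1,10)
G→slot 1; D skipped; H skipped; C skipped; F skipped; E skipped; B→slot 2; A skipped.
Profit = 66 + 18 = 84

84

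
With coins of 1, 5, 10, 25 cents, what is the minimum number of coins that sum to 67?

67 − 2×25→17 − 1×10→7 − 1×5→2 − 2×1→0
Total coins = 2 + 1 + 1 + 2 = 6

6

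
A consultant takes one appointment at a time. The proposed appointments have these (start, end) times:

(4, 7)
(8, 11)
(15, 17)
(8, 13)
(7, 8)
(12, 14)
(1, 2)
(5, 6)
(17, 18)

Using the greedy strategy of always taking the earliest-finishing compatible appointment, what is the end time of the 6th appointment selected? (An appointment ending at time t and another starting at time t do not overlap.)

Sort by end time and greedily take each interval whose start is ≥ the last chosen end.
By end time: (1,2), (5,6), (4,7), (7,8), (8,11), (8,13), (12,14), (15,17), (17,18).
Pick (1,2); next start ≥ 2 → (5,6); next start ≥ 6 → (7,8); next start ≥ 8 → (8,11); next start ≥ 11 → (12,14); next start ≥ 14 → (15,17); next start ≥ 17 → (17,18).
Selected: (1,2) (5,6) (7,8) (8,11) (12,14) (15,17) (17,18)

17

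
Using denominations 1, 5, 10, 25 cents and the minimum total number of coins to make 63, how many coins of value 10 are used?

63 = 2×25 + 1×10 + 3×1
Count of 10: 1

1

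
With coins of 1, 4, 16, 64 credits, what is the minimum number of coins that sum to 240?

6

Greedy: take as many of the largest coin as possible, then repeat with the remainder.
240 = 3×64 + 3×16
Total coins = 3 + 3 = 6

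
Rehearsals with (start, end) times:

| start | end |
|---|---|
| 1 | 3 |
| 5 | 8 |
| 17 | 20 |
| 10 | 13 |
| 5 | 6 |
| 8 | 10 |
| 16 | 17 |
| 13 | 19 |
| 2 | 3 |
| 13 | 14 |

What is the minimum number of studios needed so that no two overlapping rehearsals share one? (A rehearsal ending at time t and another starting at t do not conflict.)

Count concurrent intervals with a sweep; the peak is the room count.
starts: [1, 2, 5, 5, 8, 10, 13, 13, 16, 17]
ends:   [3, 3, 6, 8, 10, 13, 14, 17, 19, 20]
s1→1 s2→2  — peak 2.

2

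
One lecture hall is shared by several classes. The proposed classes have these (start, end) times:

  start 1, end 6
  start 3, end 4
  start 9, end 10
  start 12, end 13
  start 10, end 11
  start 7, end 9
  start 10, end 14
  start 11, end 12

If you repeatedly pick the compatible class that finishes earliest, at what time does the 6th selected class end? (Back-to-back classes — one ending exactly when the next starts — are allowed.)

Sorted by end: (3,4)  (1,6)  (7,9)  (9,10)  (10,11)  (11,12)  (12,13)  (10,14)
take (3,4); skip (1,6); take (7,9); take (9,10); take (10,11); take (11,12); take (12,13).
Selected: (3,4) (7,9) (9,10) (10,11) (11,12) (12,13)

13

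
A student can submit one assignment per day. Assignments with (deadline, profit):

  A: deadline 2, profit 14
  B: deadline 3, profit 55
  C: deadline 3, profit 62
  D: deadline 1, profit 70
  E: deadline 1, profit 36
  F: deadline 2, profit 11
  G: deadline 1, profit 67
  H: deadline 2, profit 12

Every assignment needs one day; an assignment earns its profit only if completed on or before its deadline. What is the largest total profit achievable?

187

By profit: D(d1,70), G(d1,67), C(d3,62), B(d3,55), E(d1,36), A(d2,14), H(d2,12), F(d2,11)
D→slot 1; G skipped; C→slot 3; B→slot 2; E skipped; A skipped; H skipped; F skipped.
Profit = 70 + 55 + 62 = 187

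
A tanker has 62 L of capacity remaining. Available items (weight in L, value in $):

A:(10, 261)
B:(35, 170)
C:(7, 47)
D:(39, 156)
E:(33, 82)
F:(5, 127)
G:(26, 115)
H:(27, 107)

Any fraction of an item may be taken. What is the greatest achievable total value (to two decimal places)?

627.12

Sort by value per unit weight and fill in that order.
Order: A (261/10=26.10) > F (127/5=25.40) > C (47/7=6.71) > B (170/35=4.86) > G (115/26=4.42) > D (156/39=4.00) > H (107/27=3.96) > E (82/33=2.48)
Fill: take A (10 @ 261) → take F (5 @ 127) → take C (7 @ 47) → take B (35 @ 170) → take 5/26 of G → 22.12; 62/62 used.
Total value = 627.12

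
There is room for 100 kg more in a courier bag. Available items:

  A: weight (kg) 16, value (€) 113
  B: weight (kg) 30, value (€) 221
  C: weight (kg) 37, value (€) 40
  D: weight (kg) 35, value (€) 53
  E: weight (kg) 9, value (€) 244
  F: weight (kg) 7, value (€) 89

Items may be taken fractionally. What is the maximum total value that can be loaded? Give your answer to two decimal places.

723.24

Sort by value per unit weight and fill in that order.
Order: E (244/9=27.11) > F (89/7=12.71) > B (221/30=7.37) > A (113/16=7.06) > D (53/35=1.51) > C (40/37=1.08)
Fill: take E (9 @ 244) → take F (7 @ 89) → take B (30 @ 221) → take A (16 @ 113) → take D (35 @ 53) → take 3/37 of C → 3.24; 100/100 used.
Total value = 723.24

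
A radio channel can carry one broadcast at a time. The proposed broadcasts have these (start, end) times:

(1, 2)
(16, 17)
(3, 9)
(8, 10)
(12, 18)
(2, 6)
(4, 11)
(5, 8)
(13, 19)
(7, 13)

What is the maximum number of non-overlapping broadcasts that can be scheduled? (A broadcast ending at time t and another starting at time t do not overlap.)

Greedy by earliest finish: after sorting by end time, pick each interval compatible with the last pick.
Sorted by end: (1,2)  (2,6)  (5,8)  (3,9)  (8,10)  (4,11)  (7,13)  (16,17)  (12,18)  (13,19)
take (1,2); take (2,6); take (8,10); take (16,17).
Selected 4 broadcasts.

4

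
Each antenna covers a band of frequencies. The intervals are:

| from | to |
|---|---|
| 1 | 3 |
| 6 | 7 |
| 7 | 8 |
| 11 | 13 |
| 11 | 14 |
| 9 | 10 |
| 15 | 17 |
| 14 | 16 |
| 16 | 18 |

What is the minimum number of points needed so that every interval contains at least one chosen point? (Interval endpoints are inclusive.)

Process intervals by earliest right end; each time one isn't hit yet, stab at its right endpoint.
By right end: [1,3]  [6,7]  [7,8]  [9,10]  [11,13]  [11,14]  [14,16]  [15,17]  [16,18]
[1,3] uncovered → point at 3; [6,7] uncovered → point at 7; [9,10] uncovered → point at 10; [11,13] uncovered → point at 13; [14,16] uncovered → point at 16.
Points: 3, 7, 10, 13, 16 (5 total).

5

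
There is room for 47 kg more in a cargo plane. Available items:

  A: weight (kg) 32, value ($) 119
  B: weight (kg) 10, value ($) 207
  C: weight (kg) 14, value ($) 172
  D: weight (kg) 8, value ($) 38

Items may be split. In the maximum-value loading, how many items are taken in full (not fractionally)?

3

Ratios (sorted): B 20.70, C 12.29, D 4.75, A 3.72
take B (10 @ 207); take C (14 @ 172); take D (8 @ 38); take 15/32 of A → 55.78. Capacity used 47/47.
3 item(s) taken whole; one partial (take 15/32 of A).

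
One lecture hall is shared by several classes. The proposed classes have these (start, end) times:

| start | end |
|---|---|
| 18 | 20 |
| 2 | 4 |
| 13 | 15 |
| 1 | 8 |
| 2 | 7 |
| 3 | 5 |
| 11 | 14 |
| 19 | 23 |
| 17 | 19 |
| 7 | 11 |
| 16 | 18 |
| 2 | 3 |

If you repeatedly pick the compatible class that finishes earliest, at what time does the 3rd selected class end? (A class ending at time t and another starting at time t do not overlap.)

Sort by end time and greedily take each interval whose start is ≥ the last chosen end.
Sorted by end: (2,3)  (2,4)  (3,5)  (2,7)  (1,8)  (7,11)  (11,14)  (13,15)  (16,18)  (17,19)  (18,20)  (19,23)
take (2,3); skip (2,4); take (3,5); skip (1,8); take (7,11); take (11,14); take (16,18); take (18,20); skip (19,23).
Selected: (2,3) (3,5) (7,11) (11,14) (16,18) (18,20)

11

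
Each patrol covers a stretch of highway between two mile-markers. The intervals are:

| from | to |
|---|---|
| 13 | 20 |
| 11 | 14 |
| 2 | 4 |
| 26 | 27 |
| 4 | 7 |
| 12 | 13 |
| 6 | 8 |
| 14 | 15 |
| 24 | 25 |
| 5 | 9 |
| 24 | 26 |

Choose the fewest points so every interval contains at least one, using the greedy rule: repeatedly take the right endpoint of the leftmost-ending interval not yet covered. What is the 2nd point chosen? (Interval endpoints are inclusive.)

By right end: [2,4]  [4,7]  [6,8]  [5,9]  [12,13]  [11,14]  [14,15]  [13,20]  [24,25]  [24,26]  [26,27]
[2,4] uncovered → point at 4; [6,8] uncovered → point at 8; [12,13] uncovered → point at 13; [14,15] uncovered → point at 15; [24,25] uncovered → point at 25; [26,27] uncovered → point at 27.
Points: 4, 8, 13, 15, 25, 27 (6 total).

8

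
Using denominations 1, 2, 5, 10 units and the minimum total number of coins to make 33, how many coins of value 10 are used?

Greedy: take as many of the largest coin as possible, then repeat with the remainder.
33 − 3×10→3 − 1×2→1 − 1×1→0
Count of 10: 3

3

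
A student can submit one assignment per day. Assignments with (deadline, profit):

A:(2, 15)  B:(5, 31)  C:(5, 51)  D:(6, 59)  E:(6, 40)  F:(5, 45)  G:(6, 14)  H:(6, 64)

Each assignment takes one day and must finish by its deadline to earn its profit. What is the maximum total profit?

Sort by profit descending; place each in the latest free slot ≤ its deadline.
By profit: H(d6,64), D(d6,59), C(d5,51), F(d5,45), E(d6,40), B(d5,31), A(d2,15), G(d6,14)
H→slot 6; D→slot 5; C→slot 4; F→slot 3; E→slot 2; B→slot 1; A skipped; G skipped.
Profit = 31 + 40 + 45 + 51 + 59 + 64 = 290

290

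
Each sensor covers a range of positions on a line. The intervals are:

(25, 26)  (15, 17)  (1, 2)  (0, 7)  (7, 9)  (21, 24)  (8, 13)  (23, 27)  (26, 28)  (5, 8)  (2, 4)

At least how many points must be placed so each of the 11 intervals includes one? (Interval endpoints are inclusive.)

By right end: [1,2]  [2,4]  [0,7]  [5,8]  [7,9]  [8,13]  [15,17]  [21,24]  [25,26]  [23,27]  [26,28]
[1,2] uncovered → point at 2; [5,8] uncovered → point at 8; [15,17] uncovered → point at 17; [21,24] uncovered → point at 24; [25,26] uncovered → point at 26.
Points: 2, 8, 17, 24, 26 (5 total).

5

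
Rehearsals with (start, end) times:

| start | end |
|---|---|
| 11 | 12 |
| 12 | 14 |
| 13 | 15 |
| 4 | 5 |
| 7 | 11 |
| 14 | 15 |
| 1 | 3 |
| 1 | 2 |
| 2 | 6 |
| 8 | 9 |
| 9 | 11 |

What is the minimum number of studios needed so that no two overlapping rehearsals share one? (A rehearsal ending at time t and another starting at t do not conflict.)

2

Count concurrent intervals with a sweep; the peak is the room count.
starts: [1, 1, 2, 4, 7, 8, 9, 11, 12, 13, 14]
ends:   [2, 3, 5, 6, 9, 11, 11, 12, 14, 15, 15]
s1→1 s1→2  — peak 2.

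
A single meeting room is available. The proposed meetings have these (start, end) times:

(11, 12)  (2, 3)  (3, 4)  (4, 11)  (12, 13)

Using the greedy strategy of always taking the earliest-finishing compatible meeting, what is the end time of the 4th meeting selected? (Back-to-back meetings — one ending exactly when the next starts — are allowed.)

Order by finish time; keep every interval that doesn't clash with the previous kept one.
By end time: (2,3), (3,4), (4,11), (11,12), (12,13).
Pick (2,3); next start ≥ 3 → (3,4); next start ≥ 4 → (4,11); next start ≥ 11 → (11,12); next start ≥ 12 → (12,13).
Selected: (2,3) (3,4) (4,11) (11,12) (12,13)

12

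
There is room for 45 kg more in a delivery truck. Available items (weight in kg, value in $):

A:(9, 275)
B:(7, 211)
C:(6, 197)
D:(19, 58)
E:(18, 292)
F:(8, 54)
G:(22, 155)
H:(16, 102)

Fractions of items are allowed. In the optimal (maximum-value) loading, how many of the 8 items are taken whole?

4

Greedy by value/weight ratio, highest first.
Order: C (197/6=32.83) > A (275/9=30.56) > B (211/7=30.14) > E (292/18=16.22) > G (155/22=7.05) > F (54/8=6.75) > H (102/16=6.38) > D (58/19=3.05)
Fill: take C (6 @ 197) → take A (9 @ 275) → take B (7 @ 211) → take E (18 @ 292) → take 5/22 of G → 35.23; 45/45 used.
4 item(s) taken whole; one partial (take 5/22 of G).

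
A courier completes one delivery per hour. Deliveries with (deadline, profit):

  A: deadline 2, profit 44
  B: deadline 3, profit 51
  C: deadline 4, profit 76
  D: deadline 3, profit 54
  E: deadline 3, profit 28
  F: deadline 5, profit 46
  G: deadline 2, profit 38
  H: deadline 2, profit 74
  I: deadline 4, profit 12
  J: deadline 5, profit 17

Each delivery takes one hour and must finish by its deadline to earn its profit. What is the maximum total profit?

301

Sort by profit descending; place each in the latest free slot ≤ its deadline.
Profit order: C=76 H=74 D=54 B=51 F=46 A=44 G=38 E=28 J=17 I=12
Assign: C→slot 4, H→slot 2, D→slot 3, B→slot 1, F→slot 5, A skipped, G skipped, E skipped, J skipped, I skipped.
Slots: [1:B] [2:H] [3:D] [4:C] [5:F]
Profit = 51 + 74 + 54 + 76 + 46 = 301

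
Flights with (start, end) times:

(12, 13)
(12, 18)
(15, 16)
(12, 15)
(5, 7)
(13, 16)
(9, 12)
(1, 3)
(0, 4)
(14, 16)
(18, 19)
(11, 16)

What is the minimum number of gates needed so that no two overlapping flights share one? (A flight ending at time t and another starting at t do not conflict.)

5

The answer is the maximum number of intervals overlapping at any instant.
starts: [0, 1, 5, 9, 11, 12, 12, 12, 13, 14, 15, 18]
ends:   [3, 4, 7, 12, 13, 15, 16, 16, 16, 16, 18, 19]
s0→1 s1→2 e3→1 e4→0 s5→1 e7→0 s9→1 s11→2 e12→1 s12→2 s12→3 s12→4 e13→3 s13→4 s14→5  — peak 5.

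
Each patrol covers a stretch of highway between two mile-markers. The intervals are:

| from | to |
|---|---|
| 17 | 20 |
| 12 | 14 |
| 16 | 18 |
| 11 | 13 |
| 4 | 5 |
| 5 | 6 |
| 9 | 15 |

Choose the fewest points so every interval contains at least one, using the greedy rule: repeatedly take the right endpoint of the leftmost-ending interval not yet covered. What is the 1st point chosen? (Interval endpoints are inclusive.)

5

Sort by right endpoint; whenever an interval is uncovered, place a point at its right end.
Sorted: [4,5] [5,6] [11,13] [12,14] [9,15] [16,18] [17,20]
{[4,5],[5,6]} hit by 5; {[11,13],[12,14],[9,15]} hit by 13; {[16,18],[17,20]} hit by 18.
Points: 5, 13, 18 (3 total).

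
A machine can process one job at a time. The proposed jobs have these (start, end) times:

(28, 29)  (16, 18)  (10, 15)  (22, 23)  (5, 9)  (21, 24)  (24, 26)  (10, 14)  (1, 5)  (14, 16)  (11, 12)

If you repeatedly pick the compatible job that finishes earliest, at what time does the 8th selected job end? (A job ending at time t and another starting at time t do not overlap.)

Sort by end time and greedily take each interval whose start is ≥ the last chosen end.
By end time: (1,5), (5,9), (11,12), (10,14), (10,15), (14,16), (16,18), (22,23), (21,24), (24,26), (28,29).
Pick (1,5); next start ≥ 5 → (5,9); next start ≥ 9 → (11,12); next start ≥ 12 → (14,16); next start ≥ 16 → (16,18); next start ≥ 18 → (22,23); next start ≥ 23 → (24,26); next start ≥ 26 → (28,29).
Selected: (1,5) (5,9) (11,12) (14,16) (16,18) (22,23) (24,26) (28,29)

29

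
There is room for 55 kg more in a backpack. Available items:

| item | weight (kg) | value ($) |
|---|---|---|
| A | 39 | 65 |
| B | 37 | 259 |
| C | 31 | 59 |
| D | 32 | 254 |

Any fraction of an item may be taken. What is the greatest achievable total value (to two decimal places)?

Ratios (sorted): D 7.94, B 7.00, C 1.90, A 1.67
take D (32 @ 254); take 23/37 of B → 161.00. Capacity used 55/55.
Total value = 415.00

415.00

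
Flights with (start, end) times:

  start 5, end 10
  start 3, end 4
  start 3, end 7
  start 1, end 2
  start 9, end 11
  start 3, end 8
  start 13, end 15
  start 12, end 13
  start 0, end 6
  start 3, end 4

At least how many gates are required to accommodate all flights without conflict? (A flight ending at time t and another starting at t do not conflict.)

5

Count concurrent intervals with a sweep; the peak is the room count.
Events (time:±→running): 0:+→1 1:+→2 2:-→1 3:+→2 3:+→3 3:+→4 3:+→5 … peak 5.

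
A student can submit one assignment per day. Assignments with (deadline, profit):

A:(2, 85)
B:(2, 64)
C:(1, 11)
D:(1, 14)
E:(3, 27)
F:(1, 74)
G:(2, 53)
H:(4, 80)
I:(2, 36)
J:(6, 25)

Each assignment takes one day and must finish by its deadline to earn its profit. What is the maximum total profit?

291

Profit order: A=85 H=80 F=74 B=64 G=53 I=36 E=27 J=25 D=14 C=11
Assign: A→slot 2, H→slot 4, F→slot 1, B skipped, G skipped, I skipped, E→slot 3, J→slot 6, D skipped, C skipped.
Slots: [1:F] [2:A] [3:E] [4:H] [6:J]
Profit = 74 + 85 + 27 + 80 + 25 = 291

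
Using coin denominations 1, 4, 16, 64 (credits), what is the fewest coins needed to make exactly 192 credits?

Greedy: take as many of the largest coin as possible, then repeat with the remainder.
192 = 3×64
Total coins = 3 = 3

3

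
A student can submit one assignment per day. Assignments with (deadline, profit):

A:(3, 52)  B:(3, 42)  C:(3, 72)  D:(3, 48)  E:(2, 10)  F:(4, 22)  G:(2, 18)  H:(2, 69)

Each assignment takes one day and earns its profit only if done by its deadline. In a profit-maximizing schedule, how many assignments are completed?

4

By profit: C(d3,72), H(d2,69), A(d3,52), D(d3,48), B(d3,42), F(d4,22), G(d2,18), E(d2,10)
C→slot 3; H→slot 2; A→slot 1; D skipped; B skipped; F→slot 4; G skipped; E skipped.
4 of 8 scheduled.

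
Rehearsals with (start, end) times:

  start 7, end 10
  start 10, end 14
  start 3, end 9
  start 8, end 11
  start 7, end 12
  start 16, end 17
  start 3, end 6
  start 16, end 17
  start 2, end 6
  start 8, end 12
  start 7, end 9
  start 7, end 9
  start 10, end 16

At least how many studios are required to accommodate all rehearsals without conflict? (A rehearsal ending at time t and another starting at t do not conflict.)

7

Events (time:±→running): 2:+→1 3:+→2 3:+→3 6:-→2 6:-→1 7:+→2 7:+→3 7:+→4 7:+→5 8:+→6 8:+→7 … peak 7.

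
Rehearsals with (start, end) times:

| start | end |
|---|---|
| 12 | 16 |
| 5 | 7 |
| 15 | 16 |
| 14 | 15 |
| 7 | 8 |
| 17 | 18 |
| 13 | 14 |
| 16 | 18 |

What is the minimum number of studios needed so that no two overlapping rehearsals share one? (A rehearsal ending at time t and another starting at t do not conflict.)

The answer is the maximum number of intervals overlapping at any instant.
starts: [5, 7, 12, 13, 14, 15, 16, 17]
ends:   [7, 8, 14, 15, 16, 16, 18, 18]
s5→1 e7→0 s7→1 e8→0 s12→1 s13→2  — peak 2.

2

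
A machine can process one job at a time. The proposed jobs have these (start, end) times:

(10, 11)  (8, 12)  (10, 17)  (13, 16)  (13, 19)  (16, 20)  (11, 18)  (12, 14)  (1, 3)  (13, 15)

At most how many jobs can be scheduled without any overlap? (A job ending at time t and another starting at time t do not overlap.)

Greedy by earliest finish: after sorting by end time, pick each interval compatible with the last pick.
Sorted by end: (1,3)  (10,11)  (8,12)  (12,14)  (13,15)  (13,16)  (10,17)  (11,18)  (13,19)  (16,20)
take (1,3); take (10,11); take (12,14); take (16,20).
Selected 4 jobs.

4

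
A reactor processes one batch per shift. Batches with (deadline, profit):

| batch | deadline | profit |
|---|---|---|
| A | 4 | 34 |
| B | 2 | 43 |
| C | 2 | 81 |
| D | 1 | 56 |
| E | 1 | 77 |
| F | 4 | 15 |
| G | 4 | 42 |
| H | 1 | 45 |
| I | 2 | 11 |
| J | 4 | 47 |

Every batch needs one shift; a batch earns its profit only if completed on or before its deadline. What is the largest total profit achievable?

247

By profit: C(d2,81), E(d1,77), D(d1,56), J(d4,47), H(d1,45), B(d2,43), G(d4,42), A(d4,34), F(d4,15), I(d2,11)
C→slot 2; E→slot 1; D skipped; J→slot 4; H skipped; B skipped; G→slot 3; A skipped; F skipped; I skipped.
Profit = 77 + 81 + 42 + 47 = 247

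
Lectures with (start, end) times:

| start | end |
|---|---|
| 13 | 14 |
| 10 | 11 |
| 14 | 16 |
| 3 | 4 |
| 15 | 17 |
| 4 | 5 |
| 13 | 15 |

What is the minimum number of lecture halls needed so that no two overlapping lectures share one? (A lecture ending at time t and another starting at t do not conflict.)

2

Events (time:±→running): 3:+→1 4:-→0 4:+→1 5:-→0 10:+→1 11:-→0 13:+→1 13:+→2 … peak 2.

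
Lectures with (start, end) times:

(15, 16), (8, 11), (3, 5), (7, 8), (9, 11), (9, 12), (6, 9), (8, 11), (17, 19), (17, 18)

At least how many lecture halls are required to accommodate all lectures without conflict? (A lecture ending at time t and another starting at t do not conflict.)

4

The answer is the maximum number of intervals overlapping at any instant.
Events (time:±→running): 3:+→1 5:-→0 6:+→1 7:+→2 8:-→1 8:+→2 8:+→3 9:-→2 9:+→3 9:+→4 … peak 4.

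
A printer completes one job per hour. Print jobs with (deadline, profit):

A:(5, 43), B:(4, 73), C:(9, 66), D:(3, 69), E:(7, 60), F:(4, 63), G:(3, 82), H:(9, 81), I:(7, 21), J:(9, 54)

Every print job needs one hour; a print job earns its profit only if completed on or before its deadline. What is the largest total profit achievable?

By profit: G(d3,82), H(d9,81), B(d4,73), D(d3,69), C(d9,66), F(d4,63), E(d7,60), J(d9,54), A(d5,43), I(d7,21)
G→slot 3; H→slot 9; B→slot 4; D→slot 2; C→slot 8; F→slot 1; E→slot 7; J→slot 6; A→slot 5; I skipped.
Profit = 63 + 69 + 82 + 73 + 43 + 54 + 60 + 66 + 81 = 591

591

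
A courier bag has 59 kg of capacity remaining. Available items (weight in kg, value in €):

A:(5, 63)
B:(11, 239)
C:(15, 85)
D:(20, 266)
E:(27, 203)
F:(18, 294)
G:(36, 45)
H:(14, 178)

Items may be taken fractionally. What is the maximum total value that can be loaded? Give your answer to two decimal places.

Greedy by value/weight ratio, highest first.
Ratios (sorted): B 21.73, F 16.33, D 13.30, H 12.71, A 12.60, E 7.52, C 5.67, G 1.25
take B (11 @ 239); take F (18 @ 294); take D (20 @ 266); take 10/14 of H → 127.14. Capacity used 59/59.
Total value = 926.14

926.14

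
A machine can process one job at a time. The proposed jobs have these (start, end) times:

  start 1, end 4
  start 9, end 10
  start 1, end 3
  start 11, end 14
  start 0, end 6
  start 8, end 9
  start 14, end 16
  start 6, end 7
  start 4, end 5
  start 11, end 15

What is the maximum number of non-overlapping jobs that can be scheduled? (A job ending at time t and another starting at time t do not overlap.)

Sort by end time and greedily take each interval whose start is ≥ the last chosen end.
By end time: (1,3), (1,4), (4,5), (0,6), (6,7), (8,9), (9,10), (11,14), (11,15), (14,16).
Pick (1,3); next start ≥ 3 → (4,5); next start ≥ 5 → (6,7); next start ≥ 7 → (8,9); next start ≥ 9 → (9,10); next start ≥ 10 → (11,14); next start ≥ 14 → (14,16).
Selected 7 jobs.

7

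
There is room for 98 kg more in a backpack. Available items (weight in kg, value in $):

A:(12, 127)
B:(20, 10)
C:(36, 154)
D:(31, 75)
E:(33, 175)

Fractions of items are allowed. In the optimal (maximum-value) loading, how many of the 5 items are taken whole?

3

Greedy by value/weight ratio, highest first.
Order: A (127/12=10.58) > E (175/33=5.30) > C (154/36=4.28) > D (75/31=2.42) > B (10/20=0.50)
Fill: take A (12 @ 127) → take E (33 @ 175) → take C (36 @ 154) → take 17/31 of D → 41.13; 98/98 used.
3 item(s) taken whole; one partial (take 17/31 of D).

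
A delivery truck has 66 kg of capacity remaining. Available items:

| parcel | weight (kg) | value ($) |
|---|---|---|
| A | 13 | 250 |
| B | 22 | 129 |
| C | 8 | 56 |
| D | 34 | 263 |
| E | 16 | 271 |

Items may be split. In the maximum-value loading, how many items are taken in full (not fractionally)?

3

Ratios (sorted): A 19.23, E 16.94, D 7.74, C 7.00, B 5.86
take A (13 @ 250); take E (16 @ 271); take D (34 @ 263); take 3/8 of C → 21.00. Capacity used 66/66.
3 item(s) taken whole; one partial (take 3/8 of C).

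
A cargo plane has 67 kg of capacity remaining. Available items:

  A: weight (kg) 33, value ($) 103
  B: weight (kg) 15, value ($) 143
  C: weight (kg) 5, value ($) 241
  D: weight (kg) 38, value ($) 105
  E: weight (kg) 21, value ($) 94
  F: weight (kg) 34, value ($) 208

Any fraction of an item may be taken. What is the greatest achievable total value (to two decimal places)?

Order: C (241/5=48.20) > B (143/15=9.53) > F (208/34=6.12) > E (94/21=4.48) > A (103/33=3.12) > D (105/38=2.76)
Fill: take C (5 @ 241) → take B (15 @ 143) → take F (34 @ 208) → take 13/21 of E → 58.19; 67/67 used.
Total value = 650.19

650.19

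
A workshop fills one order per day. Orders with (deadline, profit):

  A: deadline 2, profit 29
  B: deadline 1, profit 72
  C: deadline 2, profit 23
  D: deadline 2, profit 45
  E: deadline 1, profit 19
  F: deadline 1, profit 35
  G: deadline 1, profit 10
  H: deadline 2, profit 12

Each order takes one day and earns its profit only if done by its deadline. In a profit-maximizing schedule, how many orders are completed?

By profit: B(d1,72), D(d2,45), F(d1,35), A(d2,29), C(d2,23), E(d1,19), H(d2,12), G(d1,10)
B→slot 1; D→slot 2; F skipped; A skipped; C skipped; E skipped; H skipped; G skipped.
2 of 8 scheduled.

2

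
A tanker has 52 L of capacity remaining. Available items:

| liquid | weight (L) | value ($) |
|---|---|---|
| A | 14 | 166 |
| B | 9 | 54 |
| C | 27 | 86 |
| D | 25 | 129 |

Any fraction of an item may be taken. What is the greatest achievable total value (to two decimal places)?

Greedy by value/weight ratio, highest first.
Order: A (166/14=11.86) > B (54/9=6.00) > D (129/25=5.16) > C (86/27=3.19)
Fill: take A (14 @ 166) → take B (9 @ 54) → take D (25 @ 129) → take 4/27 of C → 12.74; 52/52 used.
Total value = 361.74

361.74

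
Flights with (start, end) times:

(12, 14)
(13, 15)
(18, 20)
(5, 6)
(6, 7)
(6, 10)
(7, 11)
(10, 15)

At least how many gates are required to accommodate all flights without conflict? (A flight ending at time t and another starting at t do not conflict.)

The answer is the maximum number of intervals overlapping at any instant.
starts: [5, 6, 6, 7, 10, 12, 13, 18]
ends:   [6, 7, 10, 11, 14, 15, 15, 20]
s5→1 e6→0 s6→1 s6→2 e7→1 s7→2 e10→1 s10→2 e11→1 s12→2 s13→3  — peak 3.

3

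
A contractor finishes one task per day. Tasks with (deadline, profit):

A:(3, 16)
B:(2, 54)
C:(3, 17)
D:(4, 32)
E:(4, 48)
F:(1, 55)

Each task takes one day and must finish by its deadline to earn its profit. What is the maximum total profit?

189

Profit order: F=55 B=54 E=48 D=32 C=17 A=16
Assign: F→slot 1, B→slot 2, E→slot 4, D→slot 3, C skipped, A skipped.
Slots: [1:F] [2:B] [3:D] [4:E]
Profit = 55 + 54 + 32 + 48 = 189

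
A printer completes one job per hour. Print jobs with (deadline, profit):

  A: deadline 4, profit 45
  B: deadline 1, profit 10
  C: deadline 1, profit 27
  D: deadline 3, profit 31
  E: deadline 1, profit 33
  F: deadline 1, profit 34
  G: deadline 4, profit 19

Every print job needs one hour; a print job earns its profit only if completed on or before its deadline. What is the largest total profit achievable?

By profit: A(d4,45), F(d1,34), E(d1,33), D(d3,31), C(d1,27), G(d4,19), B(d1,10)
A→slot 4; F→slot 1; E skipped; D→slot 3; C skipped; G→slot 2; B skipped.
Profit = 34 + 19 + 31 + 45 = 129

129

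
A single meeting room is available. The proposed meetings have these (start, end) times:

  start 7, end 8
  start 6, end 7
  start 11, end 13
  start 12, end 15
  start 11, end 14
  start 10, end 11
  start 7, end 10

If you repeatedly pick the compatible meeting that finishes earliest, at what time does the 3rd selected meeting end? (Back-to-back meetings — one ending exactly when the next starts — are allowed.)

11

Sort by end time and greedily take each interval whose start is ≥ the last chosen end.
By end time: (6,7), (7,8), (7,10), (10,11), (11,13), (11,14), (12,15).
Pick (6,7); next start ≥ 7 → (7,8); next start ≥ 8 → (10,11); next start ≥ 11 → (11,13).
Selected: (6,7) (7,8) (10,11) (11,13)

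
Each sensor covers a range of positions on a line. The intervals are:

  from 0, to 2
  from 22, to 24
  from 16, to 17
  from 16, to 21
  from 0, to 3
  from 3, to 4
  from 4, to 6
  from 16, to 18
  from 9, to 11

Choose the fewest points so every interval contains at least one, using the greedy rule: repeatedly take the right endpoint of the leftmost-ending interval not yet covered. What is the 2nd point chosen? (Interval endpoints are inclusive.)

4

Sort by right endpoint; whenever an interval is uncovered, place a point at its right end.
By right end: [0,2]  [0,3]  [3,4]  [4,6]  [9,11]  [16,17]  [16,18]  [16,21]  [22,24]
[0,2] uncovered → point at 2; [3,4] uncovered → point at 4; [9,11] uncovered → point at 11; [16,17] uncovered → point at 17; [22,24] uncovered → point at 24.
Points: 2, 4, 11, 17, 24 (5 total).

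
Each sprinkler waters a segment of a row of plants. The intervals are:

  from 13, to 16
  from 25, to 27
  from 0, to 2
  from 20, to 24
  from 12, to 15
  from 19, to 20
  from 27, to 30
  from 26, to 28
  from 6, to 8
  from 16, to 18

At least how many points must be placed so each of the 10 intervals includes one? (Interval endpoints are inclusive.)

Process intervals by earliest right end; each time one isn't hit yet, stab at its right endpoint.
Sorted: [0,2] [6,8] [12,15] [13,16] [16,18] [19,20] [20,24] [25,27] [26,28] [27,30]
{[0,2]} hit by 2; {[6,8]} hit by 8; {[12,15],[13,16]} hit by 15; {[16,18]} hit by 18; {[19,20],[20,24]} hit by 20; {[25,27],[26,28],[27,30]} hit by 27.
Points: 2, 8, 15, 18, 20, 27 (6 total).

6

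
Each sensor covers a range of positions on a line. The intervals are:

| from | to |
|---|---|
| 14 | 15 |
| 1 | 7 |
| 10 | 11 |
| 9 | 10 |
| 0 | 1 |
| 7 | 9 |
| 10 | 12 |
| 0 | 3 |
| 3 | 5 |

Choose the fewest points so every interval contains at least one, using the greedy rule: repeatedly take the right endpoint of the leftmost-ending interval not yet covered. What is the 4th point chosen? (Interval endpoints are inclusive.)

11

By right end: [0,1]  [0,3]  [3,5]  [1,7]  [7,9]  [9,10]  [10,11]  [10,12]  [14,15]
[0,1] uncovered → point at 1; [3,5] uncovered → point at 5; [7,9] uncovered → point at 9; [10,11] uncovered → point at 11; [14,15] uncovered → point at 15.
Points: 1, 5, 9, 11, 15 (5 total).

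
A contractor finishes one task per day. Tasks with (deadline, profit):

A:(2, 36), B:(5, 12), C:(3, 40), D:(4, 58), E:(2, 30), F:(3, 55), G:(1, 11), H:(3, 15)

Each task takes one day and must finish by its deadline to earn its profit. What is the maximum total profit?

201

Sort by profit descending; place each in the latest free slot ≤ its deadline.
By profit: D(d4,58), F(d3,55), C(d3,40), A(d2,36), E(d2,30), H(d3,15), B(d5,12), G(d1,11)
D→slot 4; F→slot 3; C→slot 2; A→slot 1; E skipped; H skipped; B→slot 5; G skipped.
Profit = 36 + 40 + 55 + 58 + 12 = 201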